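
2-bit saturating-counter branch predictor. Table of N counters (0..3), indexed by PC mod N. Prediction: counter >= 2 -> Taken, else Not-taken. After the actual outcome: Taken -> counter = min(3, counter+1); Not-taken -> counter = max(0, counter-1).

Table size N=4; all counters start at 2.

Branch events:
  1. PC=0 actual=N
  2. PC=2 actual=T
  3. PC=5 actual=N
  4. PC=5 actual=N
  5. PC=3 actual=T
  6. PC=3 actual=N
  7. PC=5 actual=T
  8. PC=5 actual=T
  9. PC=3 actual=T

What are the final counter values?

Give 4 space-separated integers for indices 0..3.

Answer: 1 2 3 3

Derivation:
Ev 1: PC=0 idx=0 pred=T actual=N -> ctr[0]=1
Ev 2: PC=2 idx=2 pred=T actual=T -> ctr[2]=3
Ev 3: PC=5 idx=1 pred=T actual=N -> ctr[1]=1
Ev 4: PC=5 idx=1 pred=N actual=N -> ctr[1]=0
Ev 5: PC=3 idx=3 pred=T actual=T -> ctr[3]=3
Ev 6: PC=3 idx=3 pred=T actual=N -> ctr[3]=2
Ev 7: PC=5 idx=1 pred=N actual=T -> ctr[1]=1
Ev 8: PC=5 idx=1 pred=N actual=T -> ctr[1]=2
Ev 9: PC=3 idx=3 pred=T actual=T -> ctr[3]=3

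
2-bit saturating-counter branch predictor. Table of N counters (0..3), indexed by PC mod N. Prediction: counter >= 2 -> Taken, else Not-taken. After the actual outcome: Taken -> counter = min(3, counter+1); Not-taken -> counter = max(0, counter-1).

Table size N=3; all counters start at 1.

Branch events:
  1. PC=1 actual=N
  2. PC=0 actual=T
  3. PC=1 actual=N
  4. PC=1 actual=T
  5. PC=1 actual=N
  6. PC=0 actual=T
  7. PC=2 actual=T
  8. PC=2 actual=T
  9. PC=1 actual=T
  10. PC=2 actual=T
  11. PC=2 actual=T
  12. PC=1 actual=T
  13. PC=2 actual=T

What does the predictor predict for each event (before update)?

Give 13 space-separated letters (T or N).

Ev 1: PC=1 idx=1 pred=N actual=N -> ctr[1]=0
Ev 2: PC=0 idx=0 pred=N actual=T -> ctr[0]=2
Ev 3: PC=1 idx=1 pred=N actual=N -> ctr[1]=0
Ev 4: PC=1 idx=1 pred=N actual=T -> ctr[1]=1
Ev 5: PC=1 idx=1 pred=N actual=N -> ctr[1]=0
Ev 6: PC=0 idx=0 pred=T actual=T -> ctr[0]=3
Ev 7: PC=2 idx=2 pred=N actual=T -> ctr[2]=2
Ev 8: PC=2 idx=2 pred=T actual=T -> ctr[2]=3
Ev 9: PC=1 idx=1 pred=N actual=T -> ctr[1]=1
Ev 10: PC=2 idx=2 pred=T actual=T -> ctr[2]=3
Ev 11: PC=2 idx=2 pred=T actual=T -> ctr[2]=3
Ev 12: PC=1 idx=1 pred=N actual=T -> ctr[1]=2
Ev 13: PC=2 idx=2 pred=T actual=T -> ctr[2]=3

Answer: N N N N N T N T N T T N T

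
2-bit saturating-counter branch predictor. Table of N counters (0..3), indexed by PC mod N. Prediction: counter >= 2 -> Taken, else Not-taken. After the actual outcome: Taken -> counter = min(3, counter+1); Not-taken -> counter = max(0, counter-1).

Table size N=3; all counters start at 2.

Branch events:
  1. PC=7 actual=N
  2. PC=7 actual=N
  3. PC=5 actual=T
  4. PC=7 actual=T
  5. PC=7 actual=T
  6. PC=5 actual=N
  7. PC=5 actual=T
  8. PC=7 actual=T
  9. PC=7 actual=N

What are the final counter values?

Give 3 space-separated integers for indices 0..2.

Ev 1: PC=7 idx=1 pred=T actual=N -> ctr[1]=1
Ev 2: PC=7 idx=1 pred=N actual=N -> ctr[1]=0
Ev 3: PC=5 idx=2 pred=T actual=T -> ctr[2]=3
Ev 4: PC=7 idx=1 pred=N actual=T -> ctr[1]=1
Ev 5: PC=7 idx=1 pred=N actual=T -> ctr[1]=2
Ev 6: PC=5 idx=2 pred=T actual=N -> ctr[2]=2
Ev 7: PC=5 idx=2 pred=T actual=T -> ctr[2]=3
Ev 8: PC=7 idx=1 pred=T actual=T -> ctr[1]=3
Ev 9: PC=7 idx=1 pred=T actual=N -> ctr[1]=2

Answer: 2 2 3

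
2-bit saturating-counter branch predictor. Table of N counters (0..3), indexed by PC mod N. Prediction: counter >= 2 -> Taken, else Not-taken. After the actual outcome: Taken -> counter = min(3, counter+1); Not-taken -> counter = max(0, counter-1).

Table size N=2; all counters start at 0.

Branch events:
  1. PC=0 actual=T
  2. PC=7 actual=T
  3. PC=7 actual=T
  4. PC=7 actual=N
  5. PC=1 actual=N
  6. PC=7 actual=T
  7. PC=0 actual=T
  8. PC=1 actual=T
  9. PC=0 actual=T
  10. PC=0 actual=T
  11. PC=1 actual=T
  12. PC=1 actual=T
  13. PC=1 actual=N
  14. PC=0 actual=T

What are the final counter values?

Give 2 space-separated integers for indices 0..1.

Answer: 3 2

Derivation:
Ev 1: PC=0 idx=0 pred=N actual=T -> ctr[0]=1
Ev 2: PC=7 idx=1 pred=N actual=T -> ctr[1]=1
Ev 3: PC=7 idx=1 pred=N actual=T -> ctr[1]=2
Ev 4: PC=7 idx=1 pred=T actual=N -> ctr[1]=1
Ev 5: PC=1 idx=1 pred=N actual=N -> ctr[1]=0
Ev 6: PC=7 idx=1 pred=N actual=T -> ctr[1]=1
Ev 7: PC=0 idx=0 pred=N actual=T -> ctr[0]=2
Ev 8: PC=1 idx=1 pred=N actual=T -> ctr[1]=2
Ev 9: PC=0 idx=0 pred=T actual=T -> ctr[0]=3
Ev 10: PC=0 idx=0 pred=T actual=T -> ctr[0]=3
Ev 11: PC=1 idx=1 pred=T actual=T -> ctr[1]=3
Ev 12: PC=1 idx=1 pred=T actual=T -> ctr[1]=3
Ev 13: PC=1 idx=1 pred=T actual=N -> ctr[1]=2
Ev 14: PC=0 idx=0 pred=T actual=T -> ctr[0]=3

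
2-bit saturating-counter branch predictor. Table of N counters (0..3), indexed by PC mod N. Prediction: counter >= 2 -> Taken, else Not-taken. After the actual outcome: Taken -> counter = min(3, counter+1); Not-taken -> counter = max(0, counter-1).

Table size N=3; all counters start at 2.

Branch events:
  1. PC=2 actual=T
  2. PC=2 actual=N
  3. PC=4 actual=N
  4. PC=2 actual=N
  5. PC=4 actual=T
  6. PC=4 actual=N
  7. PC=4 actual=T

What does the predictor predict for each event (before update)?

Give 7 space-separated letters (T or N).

Ev 1: PC=2 idx=2 pred=T actual=T -> ctr[2]=3
Ev 2: PC=2 idx=2 pred=T actual=N -> ctr[2]=2
Ev 3: PC=4 idx=1 pred=T actual=N -> ctr[1]=1
Ev 4: PC=2 idx=2 pred=T actual=N -> ctr[2]=1
Ev 5: PC=4 idx=1 pred=N actual=T -> ctr[1]=2
Ev 6: PC=4 idx=1 pred=T actual=N -> ctr[1]=1
Ev 7: PC=4 idx=1 pred=N actual=T -> ctr[1]=2

Answer: T T T T N T N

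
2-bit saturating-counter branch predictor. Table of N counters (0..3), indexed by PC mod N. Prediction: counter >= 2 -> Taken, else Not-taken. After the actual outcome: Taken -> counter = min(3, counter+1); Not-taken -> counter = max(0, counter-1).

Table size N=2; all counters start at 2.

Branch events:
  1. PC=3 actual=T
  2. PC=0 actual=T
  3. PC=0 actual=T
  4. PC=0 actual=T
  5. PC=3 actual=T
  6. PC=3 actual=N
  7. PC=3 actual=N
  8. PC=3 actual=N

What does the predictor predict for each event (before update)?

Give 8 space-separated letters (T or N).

Ev 1: PC=3 idx=1 pred=T actual=T -> ctr[1]=3
Ev 2: PC=0 idx=0 pred=T actual=T -> ctr[0]=3
Ev 3: PC=0 idx=0 pred=T actual=T -> ctr[0]=3
Ev 4: PC=0 idx=0 pred=T actual=T -> ctr[0]=3
Ev 5: PC=3 idx=1 pred=T actual=T -> ctr[1]=3
Ev 6: PC=3 idx=1 pred=T actual=N -> ctr[1]=2
Ev 7: PC=3 idx=1 pred=T actual=N -> ctr[1]=1
Ev 8: PC=3 idx=1 pred=N actual=N -> ctr[1]=0

Answer: T T T T T T T N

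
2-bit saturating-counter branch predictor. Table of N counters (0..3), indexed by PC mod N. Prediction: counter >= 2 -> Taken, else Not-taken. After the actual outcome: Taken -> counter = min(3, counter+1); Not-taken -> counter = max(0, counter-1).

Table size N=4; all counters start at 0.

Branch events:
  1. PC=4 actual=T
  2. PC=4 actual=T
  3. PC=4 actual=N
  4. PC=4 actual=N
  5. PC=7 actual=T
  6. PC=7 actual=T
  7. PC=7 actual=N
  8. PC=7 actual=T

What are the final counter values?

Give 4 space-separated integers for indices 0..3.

Ev 1: PC=4 idx=0 pred=N actual=T -> ctr[0]=1
Ev 2: PC=4 idx=0 pred=N actual=T -> ctr[0]=2
Ev 3: PC=4 idx=0 pred=T actual=N -> ctr[0]=1
Ev 4: PC=4 idx=0 pred=N actual=N -> ctr[0]=0
Ev 5: PC=7 idx=3 pred=N actual=T -> ctr[3]=1
Ev 6: PC=7 idx=3 pred=N actual=T -> ctr[3]=2
Ev 7: PC=7 idx=3 pred=T actual=N -> ctr[3]=1
Ev 8: PC=7 idx=3 pred=N actual=T -> ctr[3]=2

Answer: 0 0 0 2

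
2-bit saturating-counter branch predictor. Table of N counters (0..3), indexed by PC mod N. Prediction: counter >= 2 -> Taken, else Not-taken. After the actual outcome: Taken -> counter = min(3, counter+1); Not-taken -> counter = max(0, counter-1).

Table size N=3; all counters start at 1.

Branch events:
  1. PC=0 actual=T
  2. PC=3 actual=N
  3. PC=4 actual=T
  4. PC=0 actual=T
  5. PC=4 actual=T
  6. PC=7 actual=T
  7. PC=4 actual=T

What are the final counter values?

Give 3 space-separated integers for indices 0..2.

Answer: 2 3 1

Derivation:
Ev 1: PC=0 idx=0 pred=N actual=T -> ctr[0]=2
Ev 2: PC=3 idx=0 pred=T actual=N -> ctr[0]=1
Ev 3: PC=4 idx=1 pred=N actual=T -> ctr[1]=2
Ev 4: PC=0 idx=0 pred=N actual=T -> ctr[0]=2
Ev 5: PC=4 idx=1 pred=T actual=T -> ctr[1]=3
Ev 6: PC=7 idx=1 pred=T actual=T -> ctr[1]=3
Ev 7: PC=4 idx=1 pred=T actual=T -> ctr[1]=3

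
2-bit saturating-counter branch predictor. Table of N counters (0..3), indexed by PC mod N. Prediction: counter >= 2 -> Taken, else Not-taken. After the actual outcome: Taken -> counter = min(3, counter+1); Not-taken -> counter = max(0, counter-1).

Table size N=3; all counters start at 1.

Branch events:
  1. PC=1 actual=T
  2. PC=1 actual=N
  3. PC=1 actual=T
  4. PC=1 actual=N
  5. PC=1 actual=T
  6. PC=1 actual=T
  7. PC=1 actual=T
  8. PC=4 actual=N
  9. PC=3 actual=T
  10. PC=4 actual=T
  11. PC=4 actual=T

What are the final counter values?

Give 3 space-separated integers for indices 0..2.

Answer: 2 3 1

Derivation:
Ev 1: PC=1 idx=1 pred=N actual=T -> ctr[1]=2
Ev 2: PC=1 idx=1 pred=T actual=N -> ctr[1]=1
Ev 3: PC=1 idx=1 pred=N actual=T -> ctr[1]=2
Ev 4: PC=1 idx=1 pred=T actual=N -> ctr[1]=1
Ev 5: PC=1 idx=1 pred=N actual=T -> ctr[1]=2
Ev 6: PC=1 idx=1 pred=T actual=T -> ctr[1]=3
Ev 7: PC=1 idx=1 pred=T actual=T -> ctr[1]=3
Ev 8: PC=4 idx=1 pred=T actual=N -> ctr[1]=2
Ev 9: PC=3 idx=0 pred=N actual=T -> ctr[0]=2
Ev 10: PC=4 idx=1 pred=T actual=T -> ctr[1]=3
Ev 11: PC=4 idx=1 pred=T actual=T -> ctr[1]=3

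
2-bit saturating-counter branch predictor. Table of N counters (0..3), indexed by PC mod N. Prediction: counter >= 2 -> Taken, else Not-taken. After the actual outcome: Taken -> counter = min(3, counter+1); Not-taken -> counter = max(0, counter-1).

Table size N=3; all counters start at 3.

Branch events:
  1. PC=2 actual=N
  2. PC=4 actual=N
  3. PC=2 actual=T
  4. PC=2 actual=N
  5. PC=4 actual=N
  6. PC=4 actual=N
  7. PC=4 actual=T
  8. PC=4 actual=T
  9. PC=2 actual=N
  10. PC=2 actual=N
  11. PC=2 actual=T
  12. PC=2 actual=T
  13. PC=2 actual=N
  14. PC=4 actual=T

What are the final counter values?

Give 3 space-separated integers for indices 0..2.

Ev 1: PC=2 idx=2 pred=T actual=N -> ctr[2]=2
Ev 2: PC=4 idx=1 pred=T actual=N -> ctr[1]=2
Ev 3: PC=2 idx=2 pred=T actual=T -> ctr[2]=3
Ev 4: PC=2 idx=2 pred=T actual=N -> ctr[2]=2
Ev 5: PC=4 idx=1 pred=T actual=N -> ctr[1]=1
Ev 6: PC=4 idx=1 pred=N actual=N -> ctr[1]=0
Ev 7: PC=4 idx=1 pred=N actual=T -> ctr[1]=1
Ev 8: PC=4 idx=1 pred=N actual=T -> ctr[1]=2
Ev 9: PC=2 idx=2 pred=T actual=N -> ctr[2]=1
Ev 10: PC=2 idx=2 pred=N actual=N -> ctr[2]=0
Ev 11: PC=2 idx=2 pred=N actual=T -> ctr[2]=1
Ev 12: PC=2 idx=2 pred=N actual=T -> ctr[2]=2
Ev 13: PC=2 idx=2 pred=T actual=N -> ctr[2]=1
Ev 14: PC=4 idx=1 pred=T actual=T -> ctr[1]=3

Answer: 3 3 1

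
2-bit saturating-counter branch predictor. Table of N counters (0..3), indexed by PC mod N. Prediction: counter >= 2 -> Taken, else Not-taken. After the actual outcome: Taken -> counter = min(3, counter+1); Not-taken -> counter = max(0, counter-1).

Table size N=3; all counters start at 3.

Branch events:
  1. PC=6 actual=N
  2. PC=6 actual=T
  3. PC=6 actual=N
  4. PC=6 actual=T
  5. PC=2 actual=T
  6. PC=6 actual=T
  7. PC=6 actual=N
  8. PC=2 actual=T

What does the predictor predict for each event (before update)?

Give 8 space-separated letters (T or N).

Answer: T T T T T T T T

Derivation:
Ev 1: PC=6 idx=0 pred=T actual=N -> ctr[0]=2
Ev 2: PC=6 idx=0 pred=T actual=T -> ctr[0]=3
Ev 3: PC=6 idx=0 pred=T actual=N -> ctr[0]=2
Ev 4: PC=6 idx=0 pred=T actual=T -> ctr[0]=3
Ev 5: PC=2 idx=2 pred=T actual=T -> ctr[2]=3
Ev 6: PC=6 idx=0 pred=T actual=T -> ctr[0]=3
Ev 7: PC=6 idx=0 pred=T actual=N -> ctr[0]=2
Ev 8: PC=2 idx=2 pred=T actual=T -> ctr[2]=3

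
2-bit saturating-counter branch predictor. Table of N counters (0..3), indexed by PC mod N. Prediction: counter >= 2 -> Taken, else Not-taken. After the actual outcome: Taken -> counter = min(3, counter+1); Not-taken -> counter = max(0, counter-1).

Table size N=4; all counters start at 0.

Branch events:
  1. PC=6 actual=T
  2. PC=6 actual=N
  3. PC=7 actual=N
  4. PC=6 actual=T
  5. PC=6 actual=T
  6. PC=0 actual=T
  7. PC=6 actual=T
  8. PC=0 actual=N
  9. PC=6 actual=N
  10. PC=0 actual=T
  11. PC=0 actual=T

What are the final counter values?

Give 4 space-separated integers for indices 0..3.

Answer: 2 0 2 0

Derivation:
Ev 1: PC=6 idx=2 pred=N actual=T -> ctr[2]=1
Ev 2: PC=6 idx=2 pred=N actual=N -> ctr[2]=0
Ev 3: PC=7 idx=3 pred=N actual=N -> ctr[3]=0
Ev 4: PC=6 idx=2 pred=N actual=T -> ctr[2]=1
Ev 5: PC=6 idx=2 pred=N actual=T -> ctr[2]=2
Ev 6: PC=0 idx=0 pred=N actual=T -> ctr[0]=1
Ev 7: PC=6 idx=2 pred=T actual=T -> ctr[2]=3
Ev 8: PC=0 idx=0 pred=N actual=N -> ctr[0]=0
Ev 9: PC=6 idx=2 pred=T actual=N -> ctr[2]=2
Ev 10: PC=0 idx=0 pred=N actual=T -> ctr[0]=1
Ev 11: PC=0 idx=0 pred=N actual=T -> ctr[0]=2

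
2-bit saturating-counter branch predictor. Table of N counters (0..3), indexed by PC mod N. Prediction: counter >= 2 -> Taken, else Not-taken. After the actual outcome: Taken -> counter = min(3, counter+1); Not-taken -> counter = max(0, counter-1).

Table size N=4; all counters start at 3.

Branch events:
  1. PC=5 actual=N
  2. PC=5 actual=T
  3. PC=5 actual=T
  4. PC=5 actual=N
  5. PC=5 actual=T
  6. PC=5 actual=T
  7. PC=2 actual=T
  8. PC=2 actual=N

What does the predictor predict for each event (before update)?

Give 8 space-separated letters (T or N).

Answer: T T T T T T T T

Derivation:
Ev 1: PC=5 idx=1 pred=T actual=N -> ctr[1]=2
Ev 2: PC=5 idx=1 pred=T actual=T -> ctr[1]=3
Ev 3: PC=5 idx=1 pred=T actual=T -> ctr[1]=3
Ev 4: PC=5 idx=1 pred=T actual=N -> ctr[1]=2
Ev 5: PC=5 idx=1 pred=T actual=T -> ctr[1]=3
Ev 6: PC=5 idx=1 pred=T actual=T -> ctr[1]=3
Ev 7: PC=2 idx=2 pred=T actual=T -> ctr[2]=3
Ev 8: PC=2 idx=2 pred=T actual=N -> ctr[2]=2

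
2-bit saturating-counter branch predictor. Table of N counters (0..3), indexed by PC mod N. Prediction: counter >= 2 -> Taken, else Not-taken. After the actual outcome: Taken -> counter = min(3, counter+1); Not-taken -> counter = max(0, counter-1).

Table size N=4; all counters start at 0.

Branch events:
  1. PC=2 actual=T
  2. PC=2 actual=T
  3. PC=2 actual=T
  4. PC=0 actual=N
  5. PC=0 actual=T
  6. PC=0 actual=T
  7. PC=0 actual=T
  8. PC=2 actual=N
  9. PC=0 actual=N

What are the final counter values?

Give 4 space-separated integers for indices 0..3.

Answer: 2 0 2 0

Derivation:
Ev 1: PC=2 idx=2 pred=N actual=T -> ctr[2]=1
Ev 2: PC=2 idx=2 pred=N actual=T -> ctr[2]=2
Ev 3: PC=2 idx=2 pred=T actual=T -> ctr[2]=3
Ev 4: PC=0 idx=0 pred=N actual=N -> ctr[0]=0
Ev 5: PC=0 idx=0 pred=N actual=T -> ctr[0]=1
Ev 6: PC=0 idx=0 pred=N actual=T -> ctr[0]=2
Ev 7: PC=0 idx=0 pred=T actual=T -> ctr[0]=3
Ev 8: PC=2 idx=2 pred=T actual=N -> ctr[2]=2
Ev 9: PC=0 idx=0 pred=T actual=N -> ctr[0]=2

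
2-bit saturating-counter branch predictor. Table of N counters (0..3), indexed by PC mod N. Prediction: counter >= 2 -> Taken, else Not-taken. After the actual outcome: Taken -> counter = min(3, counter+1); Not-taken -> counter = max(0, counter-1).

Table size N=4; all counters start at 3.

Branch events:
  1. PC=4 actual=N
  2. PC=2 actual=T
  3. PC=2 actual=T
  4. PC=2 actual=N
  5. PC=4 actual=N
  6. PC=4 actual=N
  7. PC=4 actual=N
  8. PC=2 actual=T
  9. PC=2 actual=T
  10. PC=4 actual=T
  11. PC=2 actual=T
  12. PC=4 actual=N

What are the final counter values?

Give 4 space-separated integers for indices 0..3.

Answer: 0 3 3 3

Derivation:
Ev 1: PC=4 idx=0 pred=T actual=N -> ctr[0]=2
Ev 2: PC=2 idx=2 pred=T actual=T -> ctr[2]=3
Ev 3: PC=2 idx=2 pred=T actual=T -> ctr[2]=3
Ev 4: PC=2 idx=2 pred=T actual=N -> ctr[2]=2
Ev 5: PC=4 idx=0 pred=T actual=N -> ctr[0]=1
Ev 6: PC=4 idx=0 pred=N actual=N -> ctr[0]=0
Ev 7: PC=4 idx=0 pred=N actual=N -> ctr[0]=0
Ev 8: PC=2 idx=2 pred=T actual=T -> ctr[2]=3
Ev 9: PC=2 idx=2 pred=T actual=T -> ctr[2]=3
Ev 10: PC=4 idx=0 pred=N actual=T -> ctr[0]=1
Ev 11: PC=2 idx=2 pred=T actual=T -> ctr[2]=3
Ev 12: PC=4 idx=0 pred=N actual=N -> ctr[0]=0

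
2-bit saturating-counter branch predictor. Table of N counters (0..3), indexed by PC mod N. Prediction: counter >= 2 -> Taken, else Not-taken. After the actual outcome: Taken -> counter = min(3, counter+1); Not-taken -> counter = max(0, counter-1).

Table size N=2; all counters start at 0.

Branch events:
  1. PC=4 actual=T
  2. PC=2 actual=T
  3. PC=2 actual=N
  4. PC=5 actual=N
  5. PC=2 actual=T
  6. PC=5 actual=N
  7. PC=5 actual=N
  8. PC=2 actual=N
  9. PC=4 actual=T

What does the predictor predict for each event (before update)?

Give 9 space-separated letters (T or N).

Answer: N N T N N N N T N

Derivation:
Ev 1: PC=4 idx=0 pred=N actual=T -> ctr[0]=1
Ev 2: PC=2 idx=0 pred=N actual=T -> ctr[0]=2
Ev 3: PC=2 idx=0 pred=T actual=N -> ctr[0]=1
Ev 4: PC=5 idx=1 pred=N actual=N -> ctr[1]=0
Ev 5: PC=2 idx=0 pred=N actual=T -> ctr[0]=2
Ev 6: PC=5 idx=1 pred=N actual=N -> ctr[1]=0
Ev 7: PC=5 idx=1 pred=N actual=N -> ctr[1]=0
Ev 8: PC=2 idx=0 pred=T actual=N -> ctr[0]=1
Ev 9: PC=4 idx=0 pred=N actual=T -> ctr[0]=2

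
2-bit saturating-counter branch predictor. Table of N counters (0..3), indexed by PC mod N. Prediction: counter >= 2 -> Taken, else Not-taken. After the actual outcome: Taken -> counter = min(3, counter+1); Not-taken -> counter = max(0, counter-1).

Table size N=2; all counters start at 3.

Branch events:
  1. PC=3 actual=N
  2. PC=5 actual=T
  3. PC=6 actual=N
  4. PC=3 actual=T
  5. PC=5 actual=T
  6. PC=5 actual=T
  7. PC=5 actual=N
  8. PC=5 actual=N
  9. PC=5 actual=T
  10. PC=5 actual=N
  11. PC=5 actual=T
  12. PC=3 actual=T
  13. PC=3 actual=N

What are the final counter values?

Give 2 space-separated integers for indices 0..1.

Ev 1: PC=3 idx=1 pred=T actual=N -> ctr[1]=2
Ev 2: PC=5 idx=1 pred=T actual=T -> ctr[1]=3
Ev 3: PC=6 idx=0 pred=T actual=N -> ctr[0]=2
Ev 4: PC=3 idx=1 pred=T actual=T -> ctr[1]=3
Ev 5: PC=5 idx=1 pred=T actual=T -> ctr[1]=3
Ev 6: PC=5 idx=1 pred=T actual=T -> ctr[1]=3
Ev 7: PC=5 idx=1 pred=T actual=N -> ctr[1]=2
Ev 8: PC=5 idx=1 pred=T actual=N -> ctr[1]=1
Ev 9: PC=5 idx=1 pred=N actual=T -> ctr[1]=2
Ev 10: PC=5 idx=1 pred=T actual=N -> ctr[1]=1
Ev 11: PC=5 idx=1 pred=N actual=T -> ctr[1]=2
Ev 12: PC=3 idx=1 pred=T actual=T -> ctr[1]=3
Ev 13: PC=3 idx=1 pred=T actual=N -> ctr[1]=2

Answer: 2 2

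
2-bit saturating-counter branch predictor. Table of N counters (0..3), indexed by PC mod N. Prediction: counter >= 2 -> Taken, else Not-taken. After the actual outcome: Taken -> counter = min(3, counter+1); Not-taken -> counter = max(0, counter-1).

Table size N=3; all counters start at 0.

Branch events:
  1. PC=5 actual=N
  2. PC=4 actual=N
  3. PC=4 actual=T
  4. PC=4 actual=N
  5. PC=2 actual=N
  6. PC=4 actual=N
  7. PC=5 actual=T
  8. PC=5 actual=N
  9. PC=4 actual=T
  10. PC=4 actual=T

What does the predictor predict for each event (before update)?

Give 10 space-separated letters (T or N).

Answer: N N N N N N N N N N

Derivation:
Ev 1: PC=5 idx=2 pred=N actual=N -> ctr[2]=0
Ev 2: PC=4 idx=1 pred=N actual=N -> ctr[1]=0
Ev 3: PC=4 idx=1 pred=N actual=T -> ctr[1]=1
Ev 4: PC=4 idx=1 pred=N actual=N -> ctr[1]=0
Ev 5: PC=2 idx=2 pred=N actual=N -> ctr[2]=0
Ev 6: PC=4 idx=1 pred=N actual=N -> ctr[1]=0
Ev 7: PC=5 idx=2 pred=N actual=T -> ctr[2]=1
Ev 8: PC=5 idx=2 pred=N actual=N -> ctr[2]=0
Ev 9: PC=4 idx=1 pred=N actual=T -> ctr[1]=1
Ev 10: PC=4 idx=1 pred=N actual=T -> ctr[1]=2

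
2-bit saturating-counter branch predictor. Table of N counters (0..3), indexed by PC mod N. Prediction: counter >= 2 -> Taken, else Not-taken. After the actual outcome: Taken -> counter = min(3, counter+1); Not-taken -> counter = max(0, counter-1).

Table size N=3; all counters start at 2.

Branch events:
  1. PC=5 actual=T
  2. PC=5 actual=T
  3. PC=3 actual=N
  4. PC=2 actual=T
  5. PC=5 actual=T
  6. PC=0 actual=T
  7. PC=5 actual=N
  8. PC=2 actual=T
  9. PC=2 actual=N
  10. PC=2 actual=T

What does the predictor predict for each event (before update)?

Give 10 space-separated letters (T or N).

Answer: T T T T T N T T T T

Derivation:
Ev 1: PC=5 idx=2 pred=T actual=T -> ctr[2]=3
Ev 2: PC=5 idx=2 pred=T actual=T -> ctr[2]=3
Ev 3: PC=3 idx=0 pred=T actual=N -> ctr[0]=1
Ev 4: PC=2 idx=2 pred=T actual=T -> ctr[2]=3
Ev 5: PC=5 idx=2 pred=T actual=T -> ctr[2]=3
Ev 6: PC=0 idx=0 pred=N actual=T -> ctr[0]=2
Ev 7: PC=5 idx=2 pred=T actual=N -> ctr[2]=2
Ev 8: PC=2 idx=2 pred=T actual=T -> ctr[2]=3
Ev 9: PC=2 idx=2 pred=T actual=N -> ctr[2]=2
Ev 10: PC=2 idx=2 pred=T actual=T -> ctr[2]=3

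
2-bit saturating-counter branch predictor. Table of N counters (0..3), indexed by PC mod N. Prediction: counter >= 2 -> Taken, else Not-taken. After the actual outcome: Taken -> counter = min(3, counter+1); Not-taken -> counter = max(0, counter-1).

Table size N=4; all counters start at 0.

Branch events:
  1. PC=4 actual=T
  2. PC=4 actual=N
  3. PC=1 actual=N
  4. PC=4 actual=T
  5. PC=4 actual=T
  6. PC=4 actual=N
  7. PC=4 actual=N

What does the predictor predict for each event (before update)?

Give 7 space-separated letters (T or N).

Ev 1: PC=4 idx=0 pred=N actual=T -> ctr[0]=1
Ev 2: PC=4 idx=0 pred=N actual=N -> ctr[0]=0
Ev 3: PC=1 idx=1 pred=N actual=N -> ctr[1]=0
Ev 4: PC=4 idx=0 pred=N actual=T -> ctr[0]=1
Ev 5: PC=4 idx=0 pred=N actual=T -> ctr[0]=2
Ev 6: PC=4 idx=0 pred=T actual=N -> ctr[0]=1
Ev 7: PC=4 idx=0 pred=N actual=N -> ctr[0]=0

Answer: N N N N N T N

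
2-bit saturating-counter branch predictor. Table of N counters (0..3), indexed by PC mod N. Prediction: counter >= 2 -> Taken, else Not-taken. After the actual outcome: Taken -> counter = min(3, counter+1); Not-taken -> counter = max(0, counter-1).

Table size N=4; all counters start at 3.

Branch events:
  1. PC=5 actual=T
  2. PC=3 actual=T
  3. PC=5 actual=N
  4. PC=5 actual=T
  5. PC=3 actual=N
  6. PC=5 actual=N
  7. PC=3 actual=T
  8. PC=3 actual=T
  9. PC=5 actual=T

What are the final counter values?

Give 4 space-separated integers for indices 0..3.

Ev 1: PC=5 idx=1 pred=T actual=T -> ctr[1]=3
Ev 2: PC=3 idx=3 pred=T actual=T -> ctr[3]=3
Ev 3: PC=5 idx=1 pred=T actual=N -> ctr[1]=2
Ev 4: PC=5 idx=1 pred=T actual=T -> ctr[1]=3
Ev 5: PC=3 idx=3 pred=T actual=N -> ctr[3]=2
Ev 6: PC=5 idx=1 pred=T actual=N -> ctr[1]=2
Ev 7: PC=3 idx=3 pred=T actual=T -> ctr[3]=3
Ev 8: PC=3 idx=3 pred=T actual=T -> ctr[3]=3
Ev 9: PC=5 idx=1 pred=T actual=T -> ctr[1]=3

Answer: 3 3 3 3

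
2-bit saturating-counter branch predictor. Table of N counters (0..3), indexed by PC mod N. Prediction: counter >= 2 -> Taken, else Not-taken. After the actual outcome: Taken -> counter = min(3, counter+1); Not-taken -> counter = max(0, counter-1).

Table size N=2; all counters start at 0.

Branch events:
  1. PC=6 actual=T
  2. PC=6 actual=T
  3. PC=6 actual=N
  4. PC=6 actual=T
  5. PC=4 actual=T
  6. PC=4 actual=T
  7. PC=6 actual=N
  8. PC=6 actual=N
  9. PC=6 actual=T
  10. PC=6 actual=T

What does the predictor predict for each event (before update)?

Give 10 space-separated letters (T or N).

Ev 1: PC=6 idx=0 pred=N actual=T -> ctr[0]=1
Ev 2: PC=6 idx=0 pred=N actual=T -> ctr[0]=2
Ev 3: PC=6 idx=0 pred=T actual=N -> ctr[0]=1
Ev 4: PC=6 idx=0 pred=N actual=T -> ctr[0]=2
Ev 5: PC=4 idx=0 pred=T actual=T -> ctr[0]=3
Ev 6: PC=4 idx=0 pred=T actual=T -> ctr[0]=3
Ev 7: PC=6 idx=0 pred=T actual=N -> ctr[0]=2
Ev 8: PC=6 idx=0 pred=T actual=N -> ctr[0]=1
Ev 9: PC=6 idx=0 pred=N actual=T -> ctr[0]=2
Ev 10: PC=6 idx=0 pred=T actual=T -> ctr[0]=3

Answer: N N T N T T T T N T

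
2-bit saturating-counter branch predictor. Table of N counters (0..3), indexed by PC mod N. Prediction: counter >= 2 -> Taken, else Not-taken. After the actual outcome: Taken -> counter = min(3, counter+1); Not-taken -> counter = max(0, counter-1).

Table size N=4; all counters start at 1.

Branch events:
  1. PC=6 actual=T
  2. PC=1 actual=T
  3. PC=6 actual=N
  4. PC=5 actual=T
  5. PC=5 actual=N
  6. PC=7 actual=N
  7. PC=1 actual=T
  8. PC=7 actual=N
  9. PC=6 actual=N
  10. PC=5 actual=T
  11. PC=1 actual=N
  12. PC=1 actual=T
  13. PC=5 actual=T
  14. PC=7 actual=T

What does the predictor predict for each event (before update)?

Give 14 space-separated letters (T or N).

Ev 1: PC=6 idx=2 pred=N actual=T -> ctr[2]=2
Ev 2: PC=1 idx=1 pred=N actual=T -> ctr[1]=2
Ev 3: PC=6 idx=2 pred=T actual=N -> ctr[2]=1
Ev 4: PC=5 idx=1 pred=T actual=T -> ctr[1]=3
Ev 5: PC=5 idx=1 pred=T actual=N -> ctr[1]=2
Ev 6: PC=7 idx=3 pred=N actual=N -> ctr[3]=0
Ev 7: PC=1 idx=1 pred=T actual=T -> ctr[1]=3
Ev 8: PC=7 idx=3 pred=N actual=N -> ctr[3]=0
Ev 9: PC=6 idx=2 pred=N actual=N -> ctr[2]=0
Ev 10: PC=5 idx=1 pred=T actual=T -> ctr[1]=3
Ev 11: PC=1 idx=1 pred=T actual=N -> ctr[1]=2
Ev 12: PC=1 idx=1 pred=T actual=T -> ctr[1]=3
Ev 13: PC=5 idx=1 pred=T actual=T -> ctr[1]=3
Ev 14: PC=7 idx=3 pred=N actual=T -> ctr[3]=1

Answer: N N T T T N T N N T T T T N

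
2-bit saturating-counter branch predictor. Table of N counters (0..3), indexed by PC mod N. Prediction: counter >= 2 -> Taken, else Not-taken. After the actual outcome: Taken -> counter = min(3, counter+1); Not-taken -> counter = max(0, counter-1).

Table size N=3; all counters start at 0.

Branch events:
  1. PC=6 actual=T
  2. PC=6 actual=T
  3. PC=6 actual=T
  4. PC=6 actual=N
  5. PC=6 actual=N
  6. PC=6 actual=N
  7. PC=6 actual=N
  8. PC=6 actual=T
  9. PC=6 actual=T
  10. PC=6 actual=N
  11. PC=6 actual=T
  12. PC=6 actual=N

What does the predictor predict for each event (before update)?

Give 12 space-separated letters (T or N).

Answer: N N T T T N N N N T N T

Derivation:
Ev 1: PC=6 idx=0 pred=N actual=T -> ctr[0]=1
Ev 2: PC=6 idx=0 pred=N actual=T -> ctr[0]=2
Ev 3: PC=6 idx=0 pred=T actual=T -> ctr[0]=3
Ev 4: PC=6 idx=0 pred=T actual=N -> ctr[0]=2
Ev 5: PC=6 idx=0 pred=T actual=N -> ctr[0]=1
Ev 6: PC=6 idx=0 pred=N actual=N -> ctr[0]=0
Ev 7: PC=6 idx=0 pred=N actual=N -> ctr[0]=0
Ev 8: PC=6 idx=0 pred=N actual=T -> ctr[0]=1
Ev 9: PC=6 idx=0 pred=N actual=T -> ctr[0]=2
Ev 10: PC=6 idx=0 pred=T actual=N -> ctr[0]=1
Ev 11: PC=6 idx=0 pred=N actual=T -> ctr[0]=2
Ev 12: PC=6 idx=0 pred=T actual=N -> ctr[0]=1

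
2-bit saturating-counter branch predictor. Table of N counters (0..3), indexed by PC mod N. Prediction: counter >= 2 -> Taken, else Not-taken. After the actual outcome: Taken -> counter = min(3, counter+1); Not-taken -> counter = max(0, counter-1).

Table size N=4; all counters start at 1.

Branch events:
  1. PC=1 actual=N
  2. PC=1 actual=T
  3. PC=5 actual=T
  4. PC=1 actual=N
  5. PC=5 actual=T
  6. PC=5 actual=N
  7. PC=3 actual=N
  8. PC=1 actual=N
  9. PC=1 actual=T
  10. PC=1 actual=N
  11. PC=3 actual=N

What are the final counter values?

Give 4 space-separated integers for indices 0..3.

Answer: 1 0 1 0

Derivation:
Ev 1: PC=1 idx=1 pred=N actual=N -> ctr[1]=0
Ev 2: PC=1 idx=1 pred=N actual=T -> ctr[1]=1
Ev 3: PC=5 idx=1 pred=N actual=T -> ctr[1]=2
Ev 4: PC=1 idx=1 pred=T actual=N -> ctr[1]=1
Ev 5: PC=5 idx=1 pred=N actual=T -> ctr[1]=2
Ev 6: PC=5 idx=1 pred=T actual=N -> ctr[1]=1
Ev 7: PC=3 idx=3 pred=N actual=N -> ctr[3]=0
Ev 8: PC=1 idx=1 pred=N actual=N -> ctr[1]=0
Ev 9: PC=1 idx=1 pred=N actual=T -> ctr[1]=1
Ev 10: PC=1 idx=1 pred=N actual=N -> ctr[1]=0
Ev 11: PC=3 idx=3 pred=N actual=N -> ctr[3]=0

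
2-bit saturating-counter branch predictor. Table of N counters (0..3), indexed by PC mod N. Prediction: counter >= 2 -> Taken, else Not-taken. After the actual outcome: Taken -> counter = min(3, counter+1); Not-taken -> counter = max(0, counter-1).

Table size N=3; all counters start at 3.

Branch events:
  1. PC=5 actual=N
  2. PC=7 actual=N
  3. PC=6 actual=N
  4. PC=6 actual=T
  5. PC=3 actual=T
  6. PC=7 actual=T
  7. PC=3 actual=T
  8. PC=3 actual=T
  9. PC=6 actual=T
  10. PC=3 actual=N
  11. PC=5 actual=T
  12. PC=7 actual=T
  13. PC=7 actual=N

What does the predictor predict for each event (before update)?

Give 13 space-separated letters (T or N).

Ev 1: PC=5 idx=2 pred=T actual=N -> ctr[2]=2
Ev 2: PC=7 idx=1 pred=T actual=N -> ctr[1]=2
Ev 3: PC=6 idx=0 pred=T actual=N -> ctr[0]=2
Ev 4: PC=6 idx=0 pred=T actual=T -> ctr[0]=3
Ev 5: PC=3 idx=0 pred=T actual=T -> ctr[0]=3
Ev 6: PC=7 idx=1 pred=T actual=T -> ctr[1]=3
Ev 7: PC=3 idx=0 pred=T actual=T -> ctr[0]=3
Ev 8: PC=3 idx=0 pred=T actual=T -> ctr[0]=3
Ev 9: PC=6 idx=0 pred=T actual=T -> ctr[0]=3
Ev 10: PC=3 idx=0 pred=T actual=N -> ctr[0]=2
Ev 11: PC=5 idx=2 pred=T actual=T -> ctr[2]=3
Ev 12: PC=7 idx=1 pred=T actual=T -> ctr[1]=3
Ev 13: PC=7 idx=1 pred=T actual=N -> ctr[1]=2

Answer: T T T T T T T T T T T T T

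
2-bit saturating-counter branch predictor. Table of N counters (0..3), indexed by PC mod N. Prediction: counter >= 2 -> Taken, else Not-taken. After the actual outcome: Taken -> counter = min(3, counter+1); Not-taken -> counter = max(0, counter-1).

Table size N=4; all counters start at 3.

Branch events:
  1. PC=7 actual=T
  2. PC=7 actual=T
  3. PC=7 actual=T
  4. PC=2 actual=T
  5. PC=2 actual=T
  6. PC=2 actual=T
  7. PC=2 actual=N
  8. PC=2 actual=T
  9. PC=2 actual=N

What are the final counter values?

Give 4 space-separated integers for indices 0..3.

Ev 1: PC=7 idx=3 pred=T actual=T -> ctr[3]=3
Ev 2: PC=7 idx=3 pred=T actual=T -> ctr[3]=3
Ev 3: PC=7 idx=3 pred=T actual=T -> ctr[3]=3
Ev 4: PC=2 idx=2 pred=T actual=T -> ctr[2]=3
Ev 5: PC=2 idx=2 pred=T actual=T -> ctr[2]=3
Ev 6: PC=2 idx=2 pred=T actual=T -> ctr[2]=3
Ev 7: PC=2 idx=2 pred=T actual=N -> ctr[2]=2
Ev 8: PC=2 idx=2 pred=T actual=T -> ctr[2]=3
Ev 9: PC=2 idx=2 pred=T actual=N -> ctr[2]=2

Answer: 3 3 2 3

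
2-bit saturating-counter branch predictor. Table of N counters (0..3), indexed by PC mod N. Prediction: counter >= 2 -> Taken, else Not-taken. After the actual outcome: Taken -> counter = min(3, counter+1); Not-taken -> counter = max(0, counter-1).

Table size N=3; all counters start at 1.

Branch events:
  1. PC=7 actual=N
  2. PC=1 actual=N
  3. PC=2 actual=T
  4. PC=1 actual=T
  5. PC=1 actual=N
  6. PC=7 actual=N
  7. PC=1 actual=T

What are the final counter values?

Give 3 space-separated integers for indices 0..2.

Answer: 1 1 2

Derivation:
Ev 1: PC=7 idx=1 pred=N actual=N -> ctr[1]=0
Ev 2: PC=1 idx=1 pred=N actual=N -> ctr[1]=0
Ev 3: PC=2 idx=2 pred=N actual=T -> ctr[2]=2
Ev 4: PC=1 idx=1 pred=N actual=T -> ctr[1]=1
Ev 5: PC=1 idx=1 pred=N actual=N -> ctr[1]=0
Ev 6: PC=7 idx=1 pred=N actual=N -> ctr[1]=0
Ev 7: PC=1 idx=1 pred=N actual=T -> ctr[1]=1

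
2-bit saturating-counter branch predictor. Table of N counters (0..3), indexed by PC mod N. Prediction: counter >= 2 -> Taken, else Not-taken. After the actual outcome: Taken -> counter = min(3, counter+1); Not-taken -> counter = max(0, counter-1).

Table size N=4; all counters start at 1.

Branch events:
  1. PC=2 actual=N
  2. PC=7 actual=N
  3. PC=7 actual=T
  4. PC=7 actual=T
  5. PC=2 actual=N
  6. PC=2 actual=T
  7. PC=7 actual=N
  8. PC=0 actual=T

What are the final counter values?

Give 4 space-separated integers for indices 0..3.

Ev 1: PC=2 idx=2 pred=N actual=N -> ctr[2]=0
Ev 2: PC=7 idx=3 pred=N actual=N -> ctr[3]=0
Ev 3: PC=7 idx=3 pred=N actual=T -> ctr[3]=1
Ev 4: PC=7 idx=3 pred=N actual=T -> ctr[3]=2
Ev 5: PC=2 idx=2 pred=N actual=N -> ctr[2]=0
Ev 6: PC=2 idx=2 pred=N actual=T -> ctr[2]=1
Ev 7: PC=7 idx=3 pred=T actual=N -> ctr[3]=1
Ev 8: PC=0 idx=0 pred=N actual=T -> ctr[0]=2

Answer: 2 1 1 1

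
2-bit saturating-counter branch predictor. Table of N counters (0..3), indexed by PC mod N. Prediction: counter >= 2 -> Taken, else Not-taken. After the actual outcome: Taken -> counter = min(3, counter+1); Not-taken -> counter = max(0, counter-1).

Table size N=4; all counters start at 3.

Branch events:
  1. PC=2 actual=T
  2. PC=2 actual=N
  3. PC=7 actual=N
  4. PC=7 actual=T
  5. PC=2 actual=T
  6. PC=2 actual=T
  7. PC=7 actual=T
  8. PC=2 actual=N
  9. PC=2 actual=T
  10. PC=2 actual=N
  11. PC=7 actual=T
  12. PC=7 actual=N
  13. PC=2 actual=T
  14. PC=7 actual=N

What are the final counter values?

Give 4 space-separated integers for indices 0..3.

Answer: 3 3 3 1

Derivation:
Ev 1: PC=2 idx=2 pred=T actual=T -> ctr[2]=3
Ev 2: PC=2 idx=2 pred=T actual=N -> ctr[2]=2
Ev 3: PC=7 idx=3 pred=T actual=N -> ctr[3]=2
Ev 4: PC=7 idx=3 pred=T actual=T -> ctr[3]=3
Ev 5: PC=2 idx=2 pred=T actual=T -> ctr[2]=3
Ev 6: PC=2 idx=2 pred=T actual=T -> ctr[2]=3
Ev 7: PC=7 idx=3 pred=T actual=T -> ctr[3]=3
Ev 8: PC=2 idx=2 pred=T actual=N -> ctr[2]=2
Ev 9: PC=2 idx=2 pred=T actual=T -> ctr[2]=3
Ev 10: PC=2 idx=2 pred=T actual=N -> ctr[2]=2
Ev 11: PC=7 idx=3 pred=T actual=T -> ctr[3]=3
Ev 12: PC=7 idx=3 pred=T actual=N -> ctr[3]=2
Ev 13: PC=2 idx=2 pred=T actual=T -> ctr[2]=3
Ev 14: PC=7 idx=3 pred=T actual=N -> ctr[3]=1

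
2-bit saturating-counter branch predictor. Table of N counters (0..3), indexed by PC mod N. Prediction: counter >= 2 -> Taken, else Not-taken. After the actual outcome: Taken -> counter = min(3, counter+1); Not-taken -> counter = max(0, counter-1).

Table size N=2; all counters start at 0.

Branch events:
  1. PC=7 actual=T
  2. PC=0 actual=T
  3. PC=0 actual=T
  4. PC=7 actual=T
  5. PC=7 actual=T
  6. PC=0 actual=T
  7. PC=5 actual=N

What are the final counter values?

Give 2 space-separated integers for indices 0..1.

Ev 1: PC=7 idx=1 pred=N actual=T -> ctr[1]=1
Ev 2: PC=0 idx=0 pred=N actual=T -> ctr[0]=1
Ev 3: PC=0 idx=0 pred=N actual=T -> ctr[0]=2
Ev 4: PC=7 idx=1 pred=N actual=T -> ctr[1]=2
Ev 5: PC=7 idx=1 pred=T actual=T -> ctr[1]=3
Ev 6: PC=0 idx=0 pred=T actual=T -> ctr[0]=3
Ev 7: PC=5 idx=1 pred=T actual=N -> ctr[1]=2

Answer: 3 2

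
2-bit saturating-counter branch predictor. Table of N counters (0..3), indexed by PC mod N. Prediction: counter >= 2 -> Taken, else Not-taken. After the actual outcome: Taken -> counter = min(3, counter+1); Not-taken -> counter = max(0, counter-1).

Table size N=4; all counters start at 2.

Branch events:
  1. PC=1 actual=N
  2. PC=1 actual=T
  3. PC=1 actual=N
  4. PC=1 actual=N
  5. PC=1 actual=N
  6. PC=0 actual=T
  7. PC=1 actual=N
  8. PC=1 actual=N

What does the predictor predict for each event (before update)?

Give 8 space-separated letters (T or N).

Ev 1: PC=1 idx=1 pred=T actual=N -> ctr[1]=1
Ev 2: PC=1 idx=1 pred=N actual=T -> ctr[1]=2
Ev 3: PC=1 idx=1 pred=T actual=N -> ctr[1]=1
Ev 4: PC=1 idx=1 pred=N actual=N -> ctr[1]=0
Ev 5: PC=1 idx=1 pred=N actual=N -> ctr[1]=0
Ev 6: PC=0 idx=0 pred=T actual=T -> ctr[0]=3
Ev 7: PC=1 idx=1 pred=N actual=N -> ctr[1]=0
Ev 8: PC=1 idx=1 pred=N actual=N -> ctr[1]=0

Answer: T N T N N T N N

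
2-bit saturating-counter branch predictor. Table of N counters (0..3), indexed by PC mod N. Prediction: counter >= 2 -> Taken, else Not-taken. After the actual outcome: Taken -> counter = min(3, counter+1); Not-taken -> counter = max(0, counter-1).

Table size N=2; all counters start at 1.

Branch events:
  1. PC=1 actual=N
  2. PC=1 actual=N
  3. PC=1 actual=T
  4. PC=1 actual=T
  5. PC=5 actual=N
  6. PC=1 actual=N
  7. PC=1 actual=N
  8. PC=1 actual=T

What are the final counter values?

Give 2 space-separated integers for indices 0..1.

Ev 1: PC=1 idx=1 pred=N actual=N -> ctr[1]=0
Ev 2: PC=1 idx=1 pred=N actual=N -> ctr[1]=0
Ev 3: PC=1 idx=1 pred=N actual=T -> ctr[1]=1
Ev 4: PC=1 idx=1 pred=N actual=T -> ctr[1]=2
Ev 5: PC=5 idx=1 pred=T actual=N -> ctr[1]=1
Ev 6: PC=1 idx=1 pred=N actual=N -> ctr[1]=0
Ev 7: PC=1 idx=1 pred=N actual=N -> ctr[1]=0
Ev 8: PC=1 idx=1 pred=N actual=T -> ctr[1]=1

Answer: 1 1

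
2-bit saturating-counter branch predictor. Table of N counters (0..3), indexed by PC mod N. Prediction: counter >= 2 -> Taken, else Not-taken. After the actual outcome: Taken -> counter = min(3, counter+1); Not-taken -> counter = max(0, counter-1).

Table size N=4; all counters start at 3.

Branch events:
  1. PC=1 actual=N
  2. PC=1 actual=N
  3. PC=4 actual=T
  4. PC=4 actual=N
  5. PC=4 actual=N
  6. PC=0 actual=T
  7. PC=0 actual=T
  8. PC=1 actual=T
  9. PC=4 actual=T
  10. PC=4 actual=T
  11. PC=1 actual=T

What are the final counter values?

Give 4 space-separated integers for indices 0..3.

Answer: 3 3 3 3

Derivation:
Ev 1: PC=1 idx=1 pred=T actual=N -> ctr[1]=2
Ev 2: PC=1 idx=1 pred=T actual=N -> ctr[1]=1
Ev 3: PC=4 idx=0 pred=T actual=T -> ctr[0]=3
Ev 4: PC=4 idx=0 pred=T actual=N -> ctr[0]=2
Ev 5: PC=4 idx=0 pred=T actual=N -> ctr[0]=1
Ev 6: PC=0 idx=0 pred=N actual=T -> ctr[0]=2
Ev 7: PC=0 idx=0 pred=T actual=T -> ctr[0]=3
Ev 8: PC=1 idx=1 pred=N actual=T -> ctr[1]=2
Ev 9: PC=4 idx=0 pred=T actual=T -> ctr[0]=3
Ev 10: PC=4 idx=0 pred=T actual=T -> ctr[0]=3
Ev 11: PC=1 idx=1 pred=T actual=T -> ctr[1]=3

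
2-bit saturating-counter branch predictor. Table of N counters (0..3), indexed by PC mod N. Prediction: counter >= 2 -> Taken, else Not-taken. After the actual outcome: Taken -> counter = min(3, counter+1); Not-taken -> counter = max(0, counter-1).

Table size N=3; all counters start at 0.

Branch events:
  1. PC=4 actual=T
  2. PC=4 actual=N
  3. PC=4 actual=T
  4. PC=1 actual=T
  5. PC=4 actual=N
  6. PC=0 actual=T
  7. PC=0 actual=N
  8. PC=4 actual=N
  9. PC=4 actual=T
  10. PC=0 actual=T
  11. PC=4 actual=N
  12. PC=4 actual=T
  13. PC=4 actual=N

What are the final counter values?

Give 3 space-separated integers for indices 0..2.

Ev 1: PC=4 idx=1 pred=N actual=T -> ctr[1]=1
Ev 2: PC=4 idx=1 pred=N actual=N -> ctr[1]=0
Ev 3: PC=4 idx=1 pred=N actual=T -> ctr[1]=1
Ev 4: PC=1 idx=1 pred=N actual=T -> ctr[1]=2
Ev 5: PC=4 idx=1 pred=T actual=N -> ctr[1]=1
Ev 6: PC=0 idx=0 pred=N actual=T -> ctr[0]=1
Ev 7: PC=0 idx=0 pred=N actual=N -> ctr[0]=0
Ev 8: PC=4 idx=1 pred=N actual=N -> ctr[1]=0
Ev 9: PC=4 idx=1 pred=N actual=T -> ctr[1]=1
Ev 10: PC=0 idx=0 pred=N actual=T -> ctr[0]=1
Ev 11: PC=4 idx=1 pred=N actual=N -> ctr[1]=0
Ev 12: PC=4 idx=1 pred=N actual=T -> ctr[1]=1
Ev 13: PC=4 idx=1 pred=N actual=N -> ctr[1]=0

Answer: 1 0 0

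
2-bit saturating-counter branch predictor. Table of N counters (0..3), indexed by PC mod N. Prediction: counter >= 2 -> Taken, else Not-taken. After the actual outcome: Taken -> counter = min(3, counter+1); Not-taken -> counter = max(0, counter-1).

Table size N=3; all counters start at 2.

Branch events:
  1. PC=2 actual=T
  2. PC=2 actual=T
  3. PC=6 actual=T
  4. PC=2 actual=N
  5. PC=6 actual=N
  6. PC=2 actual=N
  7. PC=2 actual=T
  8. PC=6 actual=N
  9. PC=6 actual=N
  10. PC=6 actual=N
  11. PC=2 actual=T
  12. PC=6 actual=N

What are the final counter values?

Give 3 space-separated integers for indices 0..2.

Answer: 0 2 3

Derivation:
Ev 1: PC=2 idx=2 pred=T actual=T -> ctr[2]=3
Ev 2: PC=2 idx=2 pred=T actual=T -> ctr[2]=3
Ev 3: PC=6 idx=0 pred=T actual=T -> ctr[0]=3
Ev 4: PC=2 idx=2 pred=T actual=N -> ctr[2]=2
Ev 5: PC=6 idx=0 pred=T actual=N -> ctr[0]=2
Ev 6: PC=2 idx=2 pred=T actual=N -> ctr[2]=1
Ev 7: PC=2 idx=2 pred=N actual=T -> ctr[2]=2
Ev 8: PC=6 idx=0 pred=T actual=N -> ctr[0]=1
Ev 9: PC=6 idx=0 pred=N actual=N -> ctr[0]=0
Ev 10: PC=6 idx=0 pred=N actual=N -> ctr[0]=0
Ev 11: PC=2 idx=2 pred=T actual=T -> ctr[2]=3
Ev 12: PC=6 idx=0 pred=N actual=N -> ctr[0]=0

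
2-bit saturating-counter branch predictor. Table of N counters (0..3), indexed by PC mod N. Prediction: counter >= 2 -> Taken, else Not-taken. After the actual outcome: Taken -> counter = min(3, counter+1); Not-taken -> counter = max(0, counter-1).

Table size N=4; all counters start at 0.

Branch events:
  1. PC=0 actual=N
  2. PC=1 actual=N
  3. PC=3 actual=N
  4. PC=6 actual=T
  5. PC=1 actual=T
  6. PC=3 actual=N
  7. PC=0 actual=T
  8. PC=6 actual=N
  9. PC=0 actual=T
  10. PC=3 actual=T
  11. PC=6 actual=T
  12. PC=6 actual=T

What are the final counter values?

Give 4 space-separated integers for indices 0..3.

Ev 1: PC=0 idx=0 pred=N actual=N -> ctr[0]=0
Ev 2: PC=1 idx=1 pred=N actual=N -> ctr[1]=0
Ev 3: PC=3 idx=3 pred=N actual=N -> ctr[3]=0
Ev 4: PC=6 idx=2 pred=N actual=T -> ctr[2]=1
Ev 5: PC=1 idx=1 pred=N actual=T -> ctr[1]=1
Ev 6: PC=3 idx=3 pred=N actual=N -> ctr[3]=0
Ev 7: PC=0 idx=0 pred=N actual=T -> ctr[0]=1
Ev 8: PC=6 idx=2 pred=N actual=N -> ctr[2]=0
Ev 9: PC=0 idx=0 pred=N actual=T -> ctr[0]=2
Ev 10: PC=3 idx=3 pred=N actual=T -> ctr[3]=1
Ev 11: PC=6 idx=2 pred=N actual=T -> ctr[2]=1
Ev 12: PC=6 idx=2 pred=N actual=T -> ctr[2]=2

Answer: 2 1 2 1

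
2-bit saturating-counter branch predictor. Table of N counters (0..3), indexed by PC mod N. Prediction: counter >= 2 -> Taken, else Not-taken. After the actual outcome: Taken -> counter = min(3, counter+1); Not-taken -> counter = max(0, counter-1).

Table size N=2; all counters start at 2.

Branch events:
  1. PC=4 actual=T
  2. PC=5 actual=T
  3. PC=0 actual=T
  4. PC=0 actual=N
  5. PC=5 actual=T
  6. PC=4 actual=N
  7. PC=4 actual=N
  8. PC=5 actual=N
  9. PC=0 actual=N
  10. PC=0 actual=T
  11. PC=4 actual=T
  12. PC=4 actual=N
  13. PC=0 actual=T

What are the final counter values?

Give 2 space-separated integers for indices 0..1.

Answer: 2 2

Derivation:
Ev 1: PC=4 idx=0 pred=T actual=T -> ctr[0]=3
Ev 2: PC=5 idx=1 pred=T actual=T -> ctr[1]=3
Ev 3: PC=0 idx=0 pred=T actual=T -> ctr[0]=3
Ev 4: PC=0 idx=0 pred=T actual=N -> ctr[0]=2
Ev 5: PC=5 idx=1 pred=T actual=T -> ctr[1]=3
Ev 6: PC=4 idx=0 pred=T actual=N -> ctr[0]=1
Ev 7: PC=4 idx=0 pred=N actual=N -> ctr[0]=0
Ev 8: PC=5 idx=1 pred=T actual=N -> ctr[1]=2
Ev 9: PC=0 idx=0 pred=N actual=N -> ctr[0]=0
Ev 10: PC=0 idx=0 pred=N actual=T -> ctr[0]=1
Ev 11: PC=4 idx=0 pred=N actual=T -> ctr[0]=2
Ev 12: PC=4 idx=0 pred=T actual=N -> ctr[0]=1
Ev 13: PC=0 idx=0 pred=N actual=T -> ctr[0]=2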